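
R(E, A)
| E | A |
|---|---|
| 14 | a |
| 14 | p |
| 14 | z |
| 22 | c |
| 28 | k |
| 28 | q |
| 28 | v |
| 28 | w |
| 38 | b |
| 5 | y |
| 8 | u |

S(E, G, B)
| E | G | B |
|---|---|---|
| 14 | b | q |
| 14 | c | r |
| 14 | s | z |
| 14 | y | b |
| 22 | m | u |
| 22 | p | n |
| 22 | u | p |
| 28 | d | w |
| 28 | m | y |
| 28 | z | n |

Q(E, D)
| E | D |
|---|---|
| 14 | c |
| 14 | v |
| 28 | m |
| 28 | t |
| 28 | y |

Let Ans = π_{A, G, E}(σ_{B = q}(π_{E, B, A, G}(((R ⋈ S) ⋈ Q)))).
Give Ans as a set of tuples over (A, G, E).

{(a, b, 14), (p, b, 14), (z, b, 14)}

Natural join on E: {(14, a, b, q), (14, a, c, r), (14, a, s, z), (14, a, y, b), (14, p, b, q), (14, p, c, r), (14, p, s, z), (14, p, y, b), (14, z, b, q), (14, z, c, r), (14, z, s, z), (14, z, y, b), (22, c, m, u), (22, c, p, n), (22, c, u, p), (28, k, d, w), (28, k, m, y), (28, k, z, n), (28, q, d, w), (28, q, m, y), (28, q, z, n), (28, v, d, w), (28, v, m, y), (28, v, z, n), (28, w, d, w), (28, w, m, y), (28, w, z, n)}
Natural join on E: {(14, a, b, q, c), (14, a, b, q, v), (14, a, c, r, c), (14, a, c, r, v), (14, a, s, z, c), (14, a, s, z, v), (14, a, y, b, c), (14, a, y, b, v), (14, p, b, q, c), (14, p, b, q, v), (14, p, c, r, c), (14, p, c, r, v), (14, p, s, z, c), (14, p, s, z, v), (14, p, y, b, c), (14, p, y, b, v), (14, z, b, q, c), (14, z, b, q, v), (14, z, c, r, c), (14, z, c, r, v), (14, z, s, z, c), (14, z, s, z, v), (14, z, y, b, c), (14, z, y, b, v), (28, k, d, w, m), (28, k, d, w, t), (28, k, d, w, y), (28, k, m, y, m), (28, k, m, y, t), (28, k, m, y, y), (28, k, z, n, m), (28, k, z, n, t), (28, k, z, n, y), (28, q, d, w, m), (28, q, d, w, t), (28, q, d, w, y), (28, q, m, y, m), (28, q, m, y, t), (28, q, m, y, y), (28, q, z, n, m), (28, q, z, n, t), (28, q, z, n, y), (28, v, d, w, m), (28, v, d, w, t), (28, v, d, w, y), (28, v, m, y, m), (28, v, m, y, t), (28, v, m, y, y), (28, v, z, n, m), (28, v, z, n, t), (28, v, z, n, y), (28, w, d, w, m), (28, w, d, w, t), (28, w, d, w, y), (28, w, m, y, m), (28, w, m, y, t), (28, w, m, y, y), (28, w, z, n, m), (28, w, z, n, t), (28, w, z, n, y)}
Keep only column(s) E, B, A, G (36 duplicate(s) eliminated): {(14, b, a, y), (14, b, p, y), (14, b, z, y), (14, q, a, b), (14, q, p, b), (14, q, z, b), (14, r, a, c), (14, r, p, c), (14, r, z, c), (14, z, a, s), (14, z, p, s), (14, z, z, s), (28, n, k, z), (28, n, q, z), (28, n, v, z), (28, n, w, z), (28, w, k, d), (28, w, q, d), (28, w, v, d), (28, w, w, d), (28, y, k, m), (28, y, q, m), (28, y, v, m), (28, y, w, m)}
Apply σ_{B = q}; surviving tuples: {(14, q, a, b), (14, q, p, b), (14, q, z, b)}
Keep only column(s) A, G, E: {(a, b, 14), (p, b, 14), (z, b, 14)}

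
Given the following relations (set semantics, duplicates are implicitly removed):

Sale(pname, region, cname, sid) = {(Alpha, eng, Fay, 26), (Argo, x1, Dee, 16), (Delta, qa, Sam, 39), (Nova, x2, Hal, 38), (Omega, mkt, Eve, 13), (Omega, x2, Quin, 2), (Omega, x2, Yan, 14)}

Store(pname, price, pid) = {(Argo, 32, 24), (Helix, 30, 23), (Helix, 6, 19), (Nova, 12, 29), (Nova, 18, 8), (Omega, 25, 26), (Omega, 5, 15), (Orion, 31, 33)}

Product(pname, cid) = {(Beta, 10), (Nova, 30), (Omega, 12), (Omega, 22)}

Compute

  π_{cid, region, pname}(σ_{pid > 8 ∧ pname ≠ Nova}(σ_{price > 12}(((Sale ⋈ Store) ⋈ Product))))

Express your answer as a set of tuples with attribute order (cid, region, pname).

Joining Sale and Store on pname yields {(Argo, x1, Dee, 16, 32, 24), (Nova, x2, Hal, 38, 12, 29), (Nova, x2, Hal, 38, 18, 8), (Omega, mkt, Eve, 13, 25, 26), (Omega, mkt, Eve, 13, 5, 15), (Omega, x2, Quin, 2, 25, 26), (Omega, x2, Quin, 2, 5, 15), (Omega, x2, Yan, 14, 25, 26), (Omega, x2, Yan, 14, 5, 15)}.
Joining (Sale ⋈ Store) and Product on pname yields {(Nova, x2, Hal, 38, 12, 29, 30), (Nova, x2, Hal, 38, 18, 8, 30), (Omega, mkt, Eve, 13, 25, 26, 12), (Omega, mkt, Eve, 13, 25, 26, 22), (Omega, mkt, Eve, 13, 5, 15, 12), (Omega, mkt, Eve, 13, 5, 15, 22), (Omega, x2, Quin, 2, 25, 26, 12), (Omega, x2, Quin, 2, 25, 26, 22), (Omega, x2, Quin, 2, 5, 15, 12), (Omega, x2, Quin, 2, 5, 15, 22), (Omega, x2, Yan, 14, 25, 26, 12), (Omega, x2, Yan, 14, 25, 26, 22), (Omega, x2, Yan, 14, 5, 15, 12), (Omega, x2, Yan, 14, 5, 15, 22)}.
Filtering on price > 12 leaves {(Nova, x2, Hal, 38, 18, 8, 30), (Omega, mkt, Eve, 13, 25, 26, 12), (Omega, mkt, Eve, 13, 25, 26, 22), (Omega, x2, Quin, 2, 25, 26, 12), (Omega, x2, Quin, 2, 25, 26, 22), (Omega, x2, Yan, 14, 25, 26, 12), (Omega, x2, Yan, 14, 25, 26, 22)}.
Filtering on pid > 8 ∧ pname ≠ Nova leaves {(Omega, mkt, Eve, 13, 25, 26, 12), (Omega, mkt, Eve, 13, 25, 26, 22), (Omega, x2, Quin, 2, 25, 26, 12), (Omega, x2, Quin, 2, 25, 26, 22), (Omega, x2, Yan, 14, 25, 26, 12), (Omega, x2, Yan, 14, 25, 26, 22)}.
π_{cid, region, pname} gives {(12, mkt, Omega), (12, x2, Omega), (22, mkt, Omega), (22, x2, Omega)} (2 duplicate(s) eliminated).

{(12, mkt, Omega), (12, x2, Omega), (22, mkt, Omega), (22, x2, Omega)}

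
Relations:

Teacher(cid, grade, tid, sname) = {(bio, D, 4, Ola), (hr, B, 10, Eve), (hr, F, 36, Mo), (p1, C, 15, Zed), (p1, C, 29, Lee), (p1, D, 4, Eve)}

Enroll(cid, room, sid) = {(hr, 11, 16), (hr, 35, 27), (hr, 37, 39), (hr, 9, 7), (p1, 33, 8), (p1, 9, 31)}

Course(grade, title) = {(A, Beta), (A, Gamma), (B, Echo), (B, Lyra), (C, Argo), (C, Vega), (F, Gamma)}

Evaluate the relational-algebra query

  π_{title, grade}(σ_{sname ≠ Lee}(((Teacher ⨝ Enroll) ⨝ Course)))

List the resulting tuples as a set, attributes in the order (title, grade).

{(Argo, C), (Echo, B), (Gamma, F), (Lyra, B), (Vega, C)}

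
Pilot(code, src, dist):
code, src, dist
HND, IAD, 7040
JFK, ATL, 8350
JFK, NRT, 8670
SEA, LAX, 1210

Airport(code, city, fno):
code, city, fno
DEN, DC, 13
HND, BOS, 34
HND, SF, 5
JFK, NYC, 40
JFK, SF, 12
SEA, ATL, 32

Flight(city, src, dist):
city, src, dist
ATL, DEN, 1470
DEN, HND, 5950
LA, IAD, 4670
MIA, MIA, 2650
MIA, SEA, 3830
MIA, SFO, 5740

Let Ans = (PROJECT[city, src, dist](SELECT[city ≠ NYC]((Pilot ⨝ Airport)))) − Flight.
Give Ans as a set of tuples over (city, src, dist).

{(ATL, LAX, 1210), (BOS, IAD, 7040), (SF, ATL, 8350), (SF, IAD, 7040), (SF, NRT, 8670)}

Pilot ⋈ Airport (natural join on code): {(HND, IAD, 7040, BOS, 34), (HND, IAD, 7040, SF, 5), (JFK, ATL, 8350, NYC, 40), (JFK, ATL, 8350, SF, 12), (JFK, NRT, 8670, NYC, 40), (JFK, NRT, 8670, SF, 12), (SEA, LAX, 1210, ATL, 32)}
Apply σ_{city ≠ NYC}; surviving tuples: {(HND, IAD, 7040, BOS, 34), (HND, IAD, 7040, SF, 5), (JFK, ATL, 8350, SF, 12), (JFK, NRT, 8670, SF, 12), (SEA, LAX, 1210, ATL, 32)}
Projecting to city, src, dist: {(ATL, LAX, 1210), (BOS, IAD, 7040), (SF, ATL, 8350), (SF, IAD, 7040), (SF, NRT, 8670)}
Set difference of the two operands is {(ATL, LAX, 1210), (BOS, IAD, 7040), (SF, ATL, 8350), (SF, IAD, 7040), (SF, NRT, 8670)}.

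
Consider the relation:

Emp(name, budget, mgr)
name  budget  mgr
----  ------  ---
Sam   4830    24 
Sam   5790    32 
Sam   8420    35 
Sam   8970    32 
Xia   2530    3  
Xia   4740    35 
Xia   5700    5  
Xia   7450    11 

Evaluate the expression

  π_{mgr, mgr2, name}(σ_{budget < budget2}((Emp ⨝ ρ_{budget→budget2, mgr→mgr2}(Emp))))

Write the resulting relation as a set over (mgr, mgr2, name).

ρ[budget→budget2, mgr→mgr2]: schema becomes (name, budget2, mgr2); tuples unchanged.
Joining Emp and ρ_{budget→budget2, mgr→mgr2}(Emp) on name yields {(Sam, 4830, 24, 4830, 24), (Sam, 4830, 24, 5790, 32), (Sam, 4830, 24, 8420, 35), (Sam, 4830, 24, 8970, 32), (Sam, 5790, 32, 4830, 24), (Sam, 5790, 32, 5790, 32), (Sam, 5790, 32, 8420, 35), (Sam, 5790, 32, 8970, 32), (Sam, 8420, 35, 4830, 24), (Sam, 8420, 35, 5790, 32), (Sam, 8420, 35, 8420, 35), (Sam, 8420, 35, 8970, 32), (Sam, 8970, 32, 4830, 24), (Sam, 8970, 32, 5790, 32), (Sam, 8970, 32, 8420, 35), (Sam, 8970, 32, 8970, 32), (Xia, 2530, 3, 2530, 3), (Xia, 2530, 3, 4740, 35), (Xia, 2530, 3, 5700, 5), (Xia, 2530, 3, 7450, 11), (Xia, 4740, 35, 2530, 3), (Xia, 4740, 35, 4740, 35), (Xia, 4740, 35, 5700, 5), (Xia, 4740, 35, 7450, 11), (Xia, 5700, 5, 2530, 3), (Xia, 5700, 5, 4740, 35), (Xia, 5700, 5, 5700, 5), (Xia, 5700, 5, 7450, 11), (Xia, 7450, 11, 2530, 3), (Xia, 7450, 11, 4740, 35), (Xia, 7450, 11, 5700, 5), (Xia, 7450, 11, 7450, 11)}.
Selection budget < budget2: {(Sam, 4830, 24, 5790, 32), (Sam, 4830, 24, 8420, 35), (Sam, 4830, 24, 8970, 32), (Sam, 5790, 32, 8420, 35), (Sam, 5790, 32, 8970, 32), (Sam, 8420, 35, 8970, 32), (Xia, 2530, 3, 4740, 35), (Xia, 2530, 3, 5700, 5), (Xia, 2530, 3, 7450, 11), (Xia, 4740, 35, 5700, 5), (Xia, 4740, 35, 7450, 11), (Xia, 5700, 5, 7450, 11)}
π_{mgr, mgr2, name} gives {(24, 32, Sam), (24, 35, Sam), (3, 11, Xia), (3, 35, Xia), (3, 5, Xia), (32, 32, Sam), (32, 35, Sam), (35, 11, Xia), (35, 32, Sam), (35, 5, Xia), (5, 11, Xia)} (1 duplicate(s) eliminated).

{(24, 32, Sam), (24, 35, Sam), (3, 11, Xia), (3, 35, Xia), (3, 5, Xia), (32, 32, Sam), (32, 35, Sam), (35, 11, Xia), (35, 32, Sam), (35, 5, Xia), (5, 11, Xia)}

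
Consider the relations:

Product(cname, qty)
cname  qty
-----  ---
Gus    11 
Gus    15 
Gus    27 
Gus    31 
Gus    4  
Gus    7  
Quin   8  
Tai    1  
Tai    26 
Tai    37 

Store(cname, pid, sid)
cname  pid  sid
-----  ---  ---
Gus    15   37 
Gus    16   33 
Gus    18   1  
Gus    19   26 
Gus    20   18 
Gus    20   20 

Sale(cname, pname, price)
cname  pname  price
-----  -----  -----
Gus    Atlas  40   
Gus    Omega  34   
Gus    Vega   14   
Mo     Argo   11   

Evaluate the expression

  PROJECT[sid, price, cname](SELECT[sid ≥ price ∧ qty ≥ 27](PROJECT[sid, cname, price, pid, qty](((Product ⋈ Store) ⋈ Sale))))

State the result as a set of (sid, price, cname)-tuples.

{(18, 14, Gus), (20, 14, Gus), (26, 14, Gus), (33, 14, Gus), (37, 14, Gus), (37, 34, Gus)}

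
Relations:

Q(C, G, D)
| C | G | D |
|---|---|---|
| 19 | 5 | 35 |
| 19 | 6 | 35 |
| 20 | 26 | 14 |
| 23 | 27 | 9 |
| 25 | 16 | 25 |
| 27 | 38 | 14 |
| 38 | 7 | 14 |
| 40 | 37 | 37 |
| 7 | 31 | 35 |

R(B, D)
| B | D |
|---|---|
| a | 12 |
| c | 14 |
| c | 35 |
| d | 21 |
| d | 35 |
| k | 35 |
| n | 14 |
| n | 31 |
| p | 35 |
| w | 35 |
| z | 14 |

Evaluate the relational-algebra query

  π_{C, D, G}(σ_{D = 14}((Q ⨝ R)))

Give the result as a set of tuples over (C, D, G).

{(20, 14, 26), (27, 14, 38), (38, 14, 7)}

Joining Q and R on D yields {(19, 5, 35, c), (19, 5, 35, d), (19, 5, 35, k), (19, 5, 35, p), (19, 5, 35, w), (19, 6, 35, c), (19, 6, 35, d), (19, 6, 35, k), (19, 6, 35, p), (19, 6, 35, w), (20, 26, 14, c), (20, 26, 14, n), (20, 26, 14, z), (27, 38, 14, c), (27, 38, 14, n), (27, 38, 14, z), (38, 7, 14, c), (38, 7, 14, n), (38, 7, 14, z), (7, 31, 35, c), (7, 31, 35, d), (7, 31, 35, k), (7, 31, 35, p), (7, 31, 35, w)}.
Selection D = 14: {(20, 26, 14, c), (20, 26, 14, n), (20, 26, 14, z), (27, 38, 14, c), (27, 38, 14, n), (27, 38, 14, z), (38, 7, 14, c), (38, 7, 14, n), (38, 7, 14, z)}
π_{C, D, G} gives {(20, 14, 26), (27, 14, 38), (38, 14, 7)} (6 duplicate(s) eliminated).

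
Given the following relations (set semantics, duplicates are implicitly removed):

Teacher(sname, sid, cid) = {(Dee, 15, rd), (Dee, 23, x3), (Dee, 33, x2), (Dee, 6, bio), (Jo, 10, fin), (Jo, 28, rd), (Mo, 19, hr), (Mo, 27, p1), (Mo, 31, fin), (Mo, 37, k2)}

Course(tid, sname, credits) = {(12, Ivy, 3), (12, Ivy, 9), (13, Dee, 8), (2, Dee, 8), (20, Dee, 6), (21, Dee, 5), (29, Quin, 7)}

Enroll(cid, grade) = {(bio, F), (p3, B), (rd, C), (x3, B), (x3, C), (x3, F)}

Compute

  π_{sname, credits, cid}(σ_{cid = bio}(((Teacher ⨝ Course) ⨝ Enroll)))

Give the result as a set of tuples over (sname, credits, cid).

Natural join on sname: {(Dee, 15, rd, 13, 8), (Dee, 15, rd, 2, 8), (Dee, 15, rd, 20, 6), (Dee, 15, rd, 21, 5), (Dee, 23, x3, 13, 8), (Dee, 23, x3, 2, 8), (Dee, 23, x3, 20, 6), (Dee, 23, x3, 21, 5), (Dee, 33, x2, 13, 8), (Dee, 33, x2, 2, 8), (Dee, 33, x2, 20, 6), (Dee, 33, x2, 21, 5), (Dee, 6, bio, 13, 8), (Dee, 6, bio, 2, 8), (Dee, 6, bio, 20, 6), (Dee, 6, bio, 21, 5)}
Natural join on cid: {(Dee, 15, rd, 13, 8, C), (Dee, 15, rd, 2, 8, C), (Dee, 15, rd, 20, 6, C), (Dee, 15, rd, 21, 5, C), (Dee, 23, x3, 13, 8, B), (Dee, 23, x3, 13, 8, C), (Dee, 23, x3, 13, 8, F), (Dee, 23, x3, 2, 8, B), (Dee, 23, x3, 2, 8, C), (Dee, 23, x3, 2, 8, F), (Dee, 23, x3, 20, 6, B), (Dee, 23, x3, 20, 6, C), (Dee, 23, x3, 20, 6, F), (Dee, 23, x3, 21, 5, B), (Dee, 23, x3, 21, 5, C), (Dee, 23, x3, 21, 5, F), (Dee, 6, bio, 13, 8, F), (Dee, 6, bio, 2, 8, F), (Dee, 6, bio, 20, 6, F), (Dee, 6, bio, 21, 5, F)}
σ[cid = bio]: keep tuples satisfying cid = bio → {(Dee, 6, bio, 13, 8, F), (Dee, 6, bio, 2, 8, F), (Dee, 6, bio, 20, 6, F), (Dee, 6, bio, 21, 5, F)}
π_{sname, credits, cid} gives {(Dee, 5, bio), (Dee, 6, bio), (Dee, 8, bio)} (1 duplicate(s) eliminated).

{(Dee, 5, bio), (Dee, 6, bio), (Dee, 8, bio)}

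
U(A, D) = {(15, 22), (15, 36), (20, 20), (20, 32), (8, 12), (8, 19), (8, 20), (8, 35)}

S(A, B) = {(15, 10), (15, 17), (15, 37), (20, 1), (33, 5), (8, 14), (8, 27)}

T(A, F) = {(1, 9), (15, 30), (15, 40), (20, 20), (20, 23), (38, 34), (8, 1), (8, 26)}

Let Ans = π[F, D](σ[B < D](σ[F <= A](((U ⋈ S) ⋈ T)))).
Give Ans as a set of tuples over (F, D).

{(1, 19), (1, 20), (1, 35), (20, 20), (20, 32)}

Joining U and S on A yields {(15, 22, 10), (15, 22, 17), (15, 22, 37), (15, 36, 10), (15, 36, 17), (15, 36, 37), (20, 20, 1), (20, 32, 1), (8, 12, 14), (8, 12, 27), (8, 19, 14), (8, 19, 27), (8, 20, 14), (8, 20, 27), (8, 35, 14), (8, 35, 27)}.
Joining (U ⋈ S) and T on A yields {(15, 22, 10, 30), (15, 22, 10, 40), (15, 22, 17, 30), (15, 22, 17, 40), (15, 22, 37, 30), (15, 22, 37, 40), (15, 36, 10, 30), (15, 36, 10, 40), (15, 36, 17, 30), (15, 36, 17, 40), (15, 36, 37, 30), (15, 36, 37, 40), (20, 20, 1, 20), (20, 20, 1, 23), (20, 32, 1, 20), (20, 32, 1, 23), (8, 12, 14, 1), (8, 12, 14, 26), (8, 12, 27, 1), (8, 12, 27, 26), (8, 19, 14, 1), (8, 19, 14, 26), (8, 19, 27, 1), (8, 19, 27, 26), (8, 20, 14, 1), (8, 20, 14, 26), (8, 20, 27, 1), (8, 20, 27, 26), (8, 35, 14, 1), (8, 35, 14, 26), (8, 35, 27, 1), (8, 35, 27, 26)}.
σ[F <= A]: keep tuples satisfying F <= A → {(20, 20, 1, 20), (20, 32, 1, 20), (8, 12, 14, 1), (8, 12, 27, 1), (8, 19, 14, 1), (8, 19, 27, 1), (8, 20, 14, 1), (8, 20, 27, 1), (8, 35, 14, 1), (8, 35, 27, 1)}
σ[B < D]: keep tuples satisfying B < D → {(20, 20, 1, 20), (20, 32, 1, 20), (8, 19, 14, 1), (8, 20, 14, 1), (8, 35, 14, 1), (8, 35, 27, 1)}
Projecting to F, D (1 duplicate(s) eliminated): {(1, 19), (1, 20), (1, 35), (20, 20), (20, 32)}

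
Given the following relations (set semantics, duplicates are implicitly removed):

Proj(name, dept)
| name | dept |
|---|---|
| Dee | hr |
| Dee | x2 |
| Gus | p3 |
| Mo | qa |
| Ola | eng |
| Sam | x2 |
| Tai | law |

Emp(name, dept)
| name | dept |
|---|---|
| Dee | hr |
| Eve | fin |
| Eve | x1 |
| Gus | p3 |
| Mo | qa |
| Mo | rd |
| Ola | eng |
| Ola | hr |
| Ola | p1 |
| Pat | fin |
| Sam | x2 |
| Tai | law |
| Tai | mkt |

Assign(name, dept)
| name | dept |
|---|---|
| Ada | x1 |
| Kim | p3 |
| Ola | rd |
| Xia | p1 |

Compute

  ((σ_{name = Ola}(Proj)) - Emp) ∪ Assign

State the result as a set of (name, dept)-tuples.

σ[name = Ola]: keep tuples satisfying name = Ola → {(Ola, eng)}
Difference: {(Ola, eng)} with {(Dee, hr), (Eve, fin), (Eve, x1), (Gus, p3), (Mo, qa), (Mo, rd), (Ola, eng), (Ola, hr), (Ola, p1), (Pat, fin), (Sam, x2), (Tai, law), (Tai, mkt)} → {}
Union: {} with {(Ada, x1), (Kim, p3), (Ola, rd), (Xia, p1)} → {(Ada, x1), (Kim, p3), (Ola, rd), (Xia, p1)}

{(Ada, x1), (Kim, p3), (Ola, rd), (Xia, p1)}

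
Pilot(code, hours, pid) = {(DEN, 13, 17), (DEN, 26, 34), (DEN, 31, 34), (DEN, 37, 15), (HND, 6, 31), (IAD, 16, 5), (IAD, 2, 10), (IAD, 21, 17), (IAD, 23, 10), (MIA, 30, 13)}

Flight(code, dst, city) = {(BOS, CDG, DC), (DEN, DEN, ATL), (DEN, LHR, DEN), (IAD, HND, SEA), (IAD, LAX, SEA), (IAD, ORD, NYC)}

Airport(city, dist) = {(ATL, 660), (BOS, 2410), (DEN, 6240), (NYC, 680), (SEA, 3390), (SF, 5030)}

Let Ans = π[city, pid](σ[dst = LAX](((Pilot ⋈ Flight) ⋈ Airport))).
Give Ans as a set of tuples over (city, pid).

{(SEA, 10), (SEA, 17), (SEA, 5)}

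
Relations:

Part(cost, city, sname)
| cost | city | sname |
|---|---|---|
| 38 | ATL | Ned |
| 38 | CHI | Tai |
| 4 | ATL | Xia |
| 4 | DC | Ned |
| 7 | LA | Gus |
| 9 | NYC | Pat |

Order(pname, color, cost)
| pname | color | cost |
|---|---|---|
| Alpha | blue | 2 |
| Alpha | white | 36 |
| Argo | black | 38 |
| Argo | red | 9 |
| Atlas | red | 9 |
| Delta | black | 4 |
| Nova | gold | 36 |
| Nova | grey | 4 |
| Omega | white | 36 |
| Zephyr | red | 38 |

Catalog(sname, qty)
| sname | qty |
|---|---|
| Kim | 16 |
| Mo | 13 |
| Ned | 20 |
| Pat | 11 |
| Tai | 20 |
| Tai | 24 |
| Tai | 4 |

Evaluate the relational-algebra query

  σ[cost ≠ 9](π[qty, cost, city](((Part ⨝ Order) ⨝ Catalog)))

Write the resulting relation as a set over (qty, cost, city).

Natural join on cost: {(38, ATL, Ned, Argo, black), (38, ATL, Ned, Zephyr, red), (38, CHI, Tai, Argo, black), (38, CHI, Tai, Zephyr, red), (4, ATL, Xia, Delta, black), (4, ATL, Xia, Nova, grey), (4, DC, Ned, Delta, black), (4, DC, Ned, Nova, grey), (9, NYC, Pat, Argo, red), (9, NYC, Pat, Atlas, red)}
Natural join on sname: {(38, ATL, Ned, Argo, black, 20), (38, ATL, Ned, Zephyr, red, 20), (38, CHI, Tai, Argo, black, 20), (38, CHI, Tai, Argo, black, 24), (38, CHI, Tai, Argo, black, 4), (38, CHI, Tai, Zephyr, red, 20), (38, CHI, Tai, Zephyr, red, 24), (38, CHI, Tai, Zephyr, red, 4), (4, DC, Ned, Delta, black, 20), (4, DC, Ned, Nova, grey, 20), (9, NYC, Pat, Argo, red, 11), (9, NYC, Pat, Atlas, red, 11)}
π_{qty, cost, city} gives {(11, 9, NYC), (20, 38, ATL), (20, 38, CHI), (20, 4, DC), (24, 38, CHI), (4, 38, CHI)} (6 duplicate(s) eliminated).
Selection cost ≠ 9: {(20, 38, ATL), (20, 38, CHI), (20, 4, DC), (24, 38, CHI), (4, 38, CHI)}

{(20, 38, ATL), (20, 38, CHI), (20, 4, DC), (24, 38, CHI), (4, 38, CHI)}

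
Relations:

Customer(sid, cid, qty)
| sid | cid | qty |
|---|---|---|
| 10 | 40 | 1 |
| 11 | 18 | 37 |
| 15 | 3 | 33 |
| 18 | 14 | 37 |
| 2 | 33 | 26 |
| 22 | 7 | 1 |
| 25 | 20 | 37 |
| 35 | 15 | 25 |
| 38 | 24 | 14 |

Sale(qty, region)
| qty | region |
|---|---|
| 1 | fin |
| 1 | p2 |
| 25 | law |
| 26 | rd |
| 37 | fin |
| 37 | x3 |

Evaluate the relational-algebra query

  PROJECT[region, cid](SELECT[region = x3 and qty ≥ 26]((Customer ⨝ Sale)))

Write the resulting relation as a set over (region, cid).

{(x3, 14), (x3, 18), (x3, 20)}

Joining Customer and Sale on qty yields {(10, 40, 1, fin), (10, 40, 1, p2), (11, 18, 37, fin), (11, 18, 37, x3), (18, 14, 37, fin), (18, 14, 37, x3), (2, 33, 26, rd), (22, 7, 1, fin), (22, 7, 1, p2), (25, 20, 37, fin), (25, 20, 37, x3), (35, 15, 25, law)}.
σ[region = x3 and qty ≥ 26]: keep tuples satisfying region = x3 and qty ≥ 26 → {(11, 18, 37, x3), (18, 14, 37, x3), (25, 20, 37, x3)}
Projecting to region, cid: {(x3, 14), (x3, 18), (x3, 20)}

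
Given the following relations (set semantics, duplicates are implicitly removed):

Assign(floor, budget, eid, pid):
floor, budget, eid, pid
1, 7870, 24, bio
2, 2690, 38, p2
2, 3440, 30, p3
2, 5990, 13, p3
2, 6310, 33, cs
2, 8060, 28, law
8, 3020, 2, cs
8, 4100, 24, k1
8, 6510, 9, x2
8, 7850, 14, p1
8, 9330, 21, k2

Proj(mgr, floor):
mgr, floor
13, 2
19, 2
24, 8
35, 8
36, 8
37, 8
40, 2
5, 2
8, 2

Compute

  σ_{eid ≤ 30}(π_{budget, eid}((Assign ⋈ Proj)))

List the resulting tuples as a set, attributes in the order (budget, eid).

{(3020, 2), (3440, 30), (4100, 24), (5990, 13), (6510, 9), (7850, 14), (8060, 28), (9330, 21)}

Joining Assign and Proj on floor yields {(2, 2690, 38, p2, 13), (2, 2690, 38, p2, 19), (2, 2690, 38, p2, 40), (2, 2690, 38, p2, 5), (2, 2690, 38, p2, 8), (2, 3440, 30, p3, 13), (2, 3440, 30, p3, 19), (2, 3440, 30, p3, 40), (2, 3440, 30, p3, 5), (2, 3440, 30, p3, 8), (2, 5990, 13, p3, 13), (2, 5990, 13, p3, 19), (2, 5990, 13, p3, 40), (2, 5990, 13, p3, 5), (2, 5990, 13, p3, 8), (2, 6310, 33, cs, 13), (2, 6310, 33, cs, 19), (2, 6310, 33, cs, 40), (2, 6310, 33, cs, 5), (2, 6310, 33, cs, 8), (2, 8060, 28, law, 13), (2, 8060, 28, law, 19), (2, 8060, 28, law, 40), (2, 8060, 28, law, 5), (2, 8060, 28, law, 8), (8, 3020, 2, cs, 24), (8, 3020, 2, cs, 35), (8, 3020, 2, cs, 36), (8, 3020, 2, cs, 37), (8, 4100, 24, k1, 24), (8, 4100, 24, k1, 35), (8, 4100, 24, k1, 36), (8, 4100, 24, k1, 37), (8, 6510, 9, x2, 24), (8, 6510, 9, x2, 35), (8, 6510, 9, x2, 36), (8, 6510, 9, x2, 37), (8, 7850, 14, p1, 24), (8, 7850, 14, p1, 35), (8, 7850, 14, p1, 36), (8, 7850, 14, p1, 37), (8, 9330, 21, k2, 24), (8, 9330, 21, k2, 35), (8, 9330, 21, k2, 36), (8, 9330, 21, k2, 37)}.
Keep only column(s) budget, eid (35 duplicate(s) eliminated): {(2690, 38), (3020, 2), (3440, 30), (4100, 24), (5990, 13), (6310, 33), (6510, 9), (7850, 14), (8060, 28), (9330, 21)}
Filtering on eid ≤ 30 leaves {(3020, 2), (3440, 30), (4100, 24), (5990, 13), (6510, 9), (7850, 14), (8060, 28), (9330, 21)}.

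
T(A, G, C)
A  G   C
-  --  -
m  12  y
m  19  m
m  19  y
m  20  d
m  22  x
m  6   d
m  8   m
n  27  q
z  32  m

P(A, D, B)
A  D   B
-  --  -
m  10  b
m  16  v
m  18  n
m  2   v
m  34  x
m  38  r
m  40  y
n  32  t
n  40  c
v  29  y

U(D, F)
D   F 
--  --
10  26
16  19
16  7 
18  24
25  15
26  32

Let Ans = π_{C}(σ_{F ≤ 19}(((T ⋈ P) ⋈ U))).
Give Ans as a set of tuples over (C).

{d, m, x, y}

Natural join on A: {(m, 12, y, 10, b), (m, 12, y, 16, v), (m, 12, y, 18, n), (m, 12, y, 2, v), (m, 12, y, 34, x), (m, 12, y, 38, r), (m, 12, y, 40, y), (m, 19, m, 10, b), (m, 19, m, 16, v), (m, 19, m, 18, n), (m, 19, m, 2, v), (m, 19, m, 34, x), (m, 19, m, 38, r), (m, 19, m, 40, y), (m, 19, y, 10, b), (m, 19, y, 16, v), (m, 19, y, 18, n), (m, 19, y, 2, v), (m, 19, y, 34, x), (m, 19, y, 38, r), (m, 19, y, 40, y), (m, 20, d, 10, b), (m, 20, d, 16, v), (m, 20, d, 18, n), (m, 20, d, 2, v), (m, 20, d, 34, x), (m, 20, d, 38, r), (m, 20, d, 40, y), (m, 22, x, 10, b), (m, 22, x, 16, v), (m, 22, x, 18, n), (m, 22, x, 2, v), (m, 22, x, 34, x), (m, 22, x, 38, r), (m, 22, x, 40, y), (m, 6, d, 10, b), (m, 6, d, 16, v), (m, 6, d, 18, n), (m, 6, d, 2, v), (m, 6, d, 34, x), (m, 6, d, 38, r), (m, 6, d, 40, y), (m, 8, m, 10, b), (m, 8, m, 16, v), (m, 8, m, 18, n), (m, 8, m, 2, v), (m, 8, m, 34, x), (m, 8, m, 38, r), (m, 8, m, 40, y), (n, 27, q, 32, t), (n, 27, q, 40, c)}
Natural join on D: {(m, 12, y, 10, b, 26), (m, 12, y, 16, v, 19), (m, 12, y, 16, v, 7), (m, 12, y, 18, n, 24), (m, 19, m, 10, b, 26), (m, 19, m, 16, v, 19), (m, 19, m, 16, v, 7), (m, 19, m, 18, n, 24), (m, 19, y, 10, b, 26), (m, 19, y, 16, v, 19), (m, 19, y, 16, v, 7), (m, 19, y, 18, n, 24), (m, 20, d, 10, b, 26), (m, 20, d, 16, v, 19), (m, 20, d, 16, v, 7), (m, 20, d, 18, n, 24), (m, 22, x, 10, b, 26), (m, 22, x, 16, v, 19), (m, 22, x, 16, v, 7), (m, 22, x, 18, n, 24), (m, 6, d, 10, b, 26), (m, 6, d, 16, v, 19), (m, 6, d, 16, v, 7), (m, 6, d, 18, n, 24), (m, 8, m, 10, b, 26), (m, 8, m, 16, v, 19), (m, 8, m, 16, v, 7), (m, 8, m, 18, n, 24)}
σ[F ≤ 19]: keep tuples satisfying F ≤ 19 → {(m, 12, y, 16, v, 19), (m, 12, y, 16, v, 7), (m, 19, m, 16, v, 19), (m, 19, m, 16, v, 7), (m, 19, y, 16, v, 19), (m, 19, y, 16, v, 7), (m, 20, d, 16, v, 19), (m, 20, d, 16, v, 7), (m, 22, x, 16, v, 19), (m, 22, x, 16, v, 7), (m, 6, d, 16, v, 19), (m, 6, d, 16, v, 7), (m, 8, m, 16, v, 19), (m, 8, m, 16, v, 7)}
Projecting to C (10 duplicate(s) eliminated): {d, m, x, y}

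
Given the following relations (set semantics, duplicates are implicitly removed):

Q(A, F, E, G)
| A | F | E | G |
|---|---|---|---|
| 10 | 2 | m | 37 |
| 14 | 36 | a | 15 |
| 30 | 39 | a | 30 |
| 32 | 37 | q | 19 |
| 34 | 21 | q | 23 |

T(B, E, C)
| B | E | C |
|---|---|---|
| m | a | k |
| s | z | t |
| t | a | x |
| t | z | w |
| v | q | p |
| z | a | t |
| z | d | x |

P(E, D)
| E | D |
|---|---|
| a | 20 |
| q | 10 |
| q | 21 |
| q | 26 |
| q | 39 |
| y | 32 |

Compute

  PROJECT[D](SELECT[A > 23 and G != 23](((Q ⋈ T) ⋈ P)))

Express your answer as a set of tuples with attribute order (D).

{10, 20, 21, 26, 39}

Joining Q and T on E yields {(14, 36, a, 15, m, k), (14, 36, a, 15, t, x), (14, 36, a, 15, z, t), (30, 39, a, 30, m, k), (30, 39, a, 30, t, x), (30, 39, a, 30, z, t), (32, 37, q, 19, v, p), (34, 21, q, 23, v, p)}.
Joining (Q ⋈ T) and P on E yields {(14, 36, a, 15, m, k, 20), (14, 36, a, 15, t, x, 20), (14, 36, a, 15, z, t, 20), (30, 39, a, 30, m, k, 20), (30, 39, a, 30, t, x, 20), (30, 39, a, 30, z, t, 20), (32, 37, q, 19, v, p, 10), (32, 37, q, 19, v, p, 21), (32, 37, q, 19, v, p, 26), (32, 37, q, 19, v, p, 39), (34, 21, q, 23, v, p, 10), (34, 21, q, 23, v, p, 21), (34, 21, q, 23, v, p, 26), (34, 21, q, 23, v, p, 39)}.
Selection A > 23 and G != 23: {(30, 39, a, 30, m, k, 20), (30, 39, a, 30, t, x, 20), (30, 39, a, 30, z, t, 20), (32, 37, q, 19, v, p, 10), (32, 37, q, 19, v, p, 21), (32, 37, q, 19, v, p, 26), (32, 37, q, 19, v, p, 39)}
Projecting to D (2 duplicate(s) eliminated): {10, 20, 21, 26, 39}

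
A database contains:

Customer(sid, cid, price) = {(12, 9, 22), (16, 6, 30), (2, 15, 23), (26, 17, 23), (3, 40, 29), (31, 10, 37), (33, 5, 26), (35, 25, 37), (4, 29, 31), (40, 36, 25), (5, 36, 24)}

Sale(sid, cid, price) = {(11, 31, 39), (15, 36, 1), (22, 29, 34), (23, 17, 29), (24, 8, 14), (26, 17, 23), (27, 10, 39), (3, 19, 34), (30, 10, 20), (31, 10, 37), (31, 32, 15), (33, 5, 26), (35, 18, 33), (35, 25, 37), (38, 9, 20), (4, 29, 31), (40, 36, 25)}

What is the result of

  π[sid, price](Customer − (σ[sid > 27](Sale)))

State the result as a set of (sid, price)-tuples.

Filtering on sid > 27 leaves {(30, 10, 20), (31, 10, 37), (31, 32, 15), (33, 5, 26), (35, 18, 33), (35, 25, 37), (38, 9, 20), (40, 36, 25)}.
Difference: {(12, 9, 22), (16, 6, 30), (2, 15, 23), (26, 17, 23), (3, 40, 29), (31, 10, 37), (33, 5, 26), (35, 25, 37), (4, 29, 31), (40, 36, 25), (5, 36, 24)} with {(30, 10, 20), (31, 10, 37), (31, 32, 15), (33, 5, 26), (35, 18, 33), (35, 25, 37), (38, 9, 20), (40, 36, 25)} → {(12, 9, 22), (16, 6, 30), (2, 15, 23), (26, 17, 23), (3, 40, 29), (4, 29, 31), (5, 36, 24)}
π_{sid, price} gives {(12, 22), (16, 30), (2, 23), (26, 23), (3, 29), (4, 31), (5, 24)}.

{(12, 22), (16, 30), (2, 23), (26, 23), (3, 29), (4, 31), (5, 24)}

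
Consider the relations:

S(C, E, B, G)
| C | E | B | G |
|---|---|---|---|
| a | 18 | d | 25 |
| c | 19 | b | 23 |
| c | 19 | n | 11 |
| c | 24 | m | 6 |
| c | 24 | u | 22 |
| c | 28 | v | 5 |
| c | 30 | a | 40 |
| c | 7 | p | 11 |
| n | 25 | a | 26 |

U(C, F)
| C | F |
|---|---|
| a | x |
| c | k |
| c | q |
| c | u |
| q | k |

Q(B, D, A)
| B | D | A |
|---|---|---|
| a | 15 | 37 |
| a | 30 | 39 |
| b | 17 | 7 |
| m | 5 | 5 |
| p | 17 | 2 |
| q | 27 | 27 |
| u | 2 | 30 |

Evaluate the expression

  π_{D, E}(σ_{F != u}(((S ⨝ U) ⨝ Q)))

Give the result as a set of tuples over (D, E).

{(15, 30), (17, 19), (17, 7), (2, 24), (30, 30), (5, 24)}

S ⋈ U (natural join on C): {(a, 18, d, 25, x), (c, 19, b, 23, k), (c, 19, b, 23, q), (c, 19, b, 23, u), (c, 19, n, 11, k), (c, 19, n, 11, q), (c, 19, n, 11, u), (c, 24, m, 6, k), (c, 24, m, 6, q), (c, 24, m, 6, u), (c, 24, u, 22, k), (c, 24, u, 22, q), (c, 24, u, 22, u), (c, 28, v, 5, k), (c, 28, v, 5, q), (c, 28, v, 5, u), (c, 30, a, 40, k), (c, 30, a, 40, q), (c, 30, a, 40, u), (c, 7, p, 11, k), (c, 7, p, 11, q), (c, 7, p, 11, u)}
(S ⨝ U) ⋈ Q (natural join on B): {(c, 19, b, 23, k, 17, 7), (c, 19, b, 23, q, 17, 7), (c, 19, b, 23, u, 17, 7), (c, 24, m, 6, k, 5, 5), (c, 24, m, 6, q, 5, 5), (c, 24, m, 6, u, 5, 5), (c, 24, u, 22, k, 2, 30), (c, 24, u, 22, q, 2, 30), (c, 24, u, 22, u, 2, 30), (c, 30, a, 40, k, 15, 37), (c, 30, a, 40, k, 30, 39), (c, 30, a, 40, q, 15, 37), (c, 30, a, 40, q, 30, 39), (c, 30, a, 40, u, 15, 37), (c, 30, a, 40, u, 30, 39), (c, 7, p, 11, k, 17, 2), (c, 7, p, 11, q, 17, 2), (c, 7, p, 11, u, 17, 2)}
Selection F != u: {(c, 19, b, 23, k, 17, 7), (c, 19, b, 23, q, 17, 7), (c, 24, m, 6, k, 5, 5), (c, 24, m, 6, q, 5, 5), (c, 24, u, 22, k, 2, 30), (c, 24, u, 22, q, 2, 30), (c, 30, a, 40, k, 15, 37), (c, 30, a, 40, k, 30, 39), (c, 30, a, 40, q, 15, 37), (c, 30, a, 40, q, 30, 39), (c, 7, p, 11, k, 17, 2), (c, 7, p, 11, q, 17, 2)}
Keep only column(s) D, E (6 duplicate(s) eliminated): {(15, 30), (17, 19), (17, 7), (2, 24), (30, 30), (5, 24)}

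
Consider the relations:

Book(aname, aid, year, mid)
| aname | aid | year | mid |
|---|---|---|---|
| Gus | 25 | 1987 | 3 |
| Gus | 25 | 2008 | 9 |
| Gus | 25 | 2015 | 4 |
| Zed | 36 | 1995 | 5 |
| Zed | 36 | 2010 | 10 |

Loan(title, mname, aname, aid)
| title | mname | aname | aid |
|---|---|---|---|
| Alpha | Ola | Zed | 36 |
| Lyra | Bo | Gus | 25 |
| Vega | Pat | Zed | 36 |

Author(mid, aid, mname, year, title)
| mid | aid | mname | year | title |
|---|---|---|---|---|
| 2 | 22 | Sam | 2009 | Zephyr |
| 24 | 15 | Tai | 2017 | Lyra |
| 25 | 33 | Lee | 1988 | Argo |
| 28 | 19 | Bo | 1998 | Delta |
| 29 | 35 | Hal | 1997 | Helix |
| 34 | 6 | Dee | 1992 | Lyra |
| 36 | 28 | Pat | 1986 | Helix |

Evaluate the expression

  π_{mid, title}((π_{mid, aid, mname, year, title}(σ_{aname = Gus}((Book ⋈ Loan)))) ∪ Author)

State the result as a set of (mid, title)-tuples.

{(2, Zephyr), (24, Lyra), (25, Argo), (28, Delta), (29, Helix), (3, Lyra), (34, Lyra), (36, Helix), (4, Lyra), (9, Lyra)}

Natural join on aname, aid: {(Gus, 25, 1987, 3, Lyra, Bo), (Gus, 25, 2008, 9, Lyra, Bo), (Gus, 25, 2015, 4, Lyra, Bo), (Zed, 36, 1995, 5, Alpha, Ola), (Zed, 36, 1995, 5, Vega, Pat), (Zed, 36, 2010, 10, Alpha, Ola), (Zed, 36, 2010, 10, Vega, Pat)}
Filtering on aname = Gus leaves {(Gus, 25, 1987, 3, Lyra, Bo), (Gus, 25, 2008, 9, Lyra, Bo), (Gus, 25, 2015, 4, Lyra, Bo)}.
Keep only column(s) mid, aid, mname, year, title: {(3, 25, Bo, 1987, Lyra), (4, 25, Bo, 2015, Lyra), (9, 25, Bo, 2008, Lyra)}
Set union of the two operands is {(2, 22, Sam, 2009, Zephyr), (24, 15, Tai, 2017, Lyra), (25, 33, Lee, 1988, Argo), (28, 19, Bo, 1998, Delta), (29, 35, Hal, 1997, Helix), (3, 25, Bo, 1987, Lyra), (34, 6, Dee, 1992, Lyra), (36, 28, Pat, 1986, Helix), (4, 25, Bo, 2015, Lyra), (9, 25, Bo, 2008, Lyra)}.
Keep only column(s) mid, title: {(2, Zephyr), (24, Lyra), (25, Argo), (28, Delta), (29, Helix), (3, Lyra), (34, Lyra), (36, Helix), (4, Lyra), (9, Lyra)}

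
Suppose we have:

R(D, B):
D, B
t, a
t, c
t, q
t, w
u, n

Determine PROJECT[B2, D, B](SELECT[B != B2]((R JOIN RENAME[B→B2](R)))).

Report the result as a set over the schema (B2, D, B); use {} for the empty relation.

{(a, t, c), (a, t, q), (a, t, w), (c, t, a), (c, t, q), (c, t, w), (q, t, a), (q, t, c), (q, t, w), (w, t, a), (w, t, c), (w, t, q)}

ρ[B→B2]: schema becomes (D, B2); tuples unchanged.
Natural join on D: {(t, a, a), (t, a, c), (t, a, q), (t, a, w), (t, c, a), (t, c, c), (t, c, q), (t, c, w), (t, q, a), (t, q, c), (t, q, q), (t, q, w), (t, w, a), (t, w, c), (t, w, q), (t, w, w), (u, n, n)}
σ[B != B2]: keep tuples satisfying B != B2 → {(t, a, c), (t, a, q), (t, a, w), (t, c, a), (t, c, q), (t, c, w), (t, q, a), (t, q, c), (t, q, w), (t, w, a), (t, w, c), (t, w, q)}
Keep only column(s) B2, D, B: {(a, t, c), (a, t, q), (a, t, w), (c, t, a), (c, t, q), (c, t, w), (q, t, a), (q, t, c), (q, t, w), (w, t, a), (w, t, c), (w, t, q)}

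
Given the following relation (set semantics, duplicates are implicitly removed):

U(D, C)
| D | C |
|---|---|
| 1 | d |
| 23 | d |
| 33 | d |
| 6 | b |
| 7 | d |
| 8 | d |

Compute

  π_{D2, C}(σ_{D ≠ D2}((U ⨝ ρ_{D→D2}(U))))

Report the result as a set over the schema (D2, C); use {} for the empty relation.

{(1, d), (23, d), (33, d), (7, d), (8, d)}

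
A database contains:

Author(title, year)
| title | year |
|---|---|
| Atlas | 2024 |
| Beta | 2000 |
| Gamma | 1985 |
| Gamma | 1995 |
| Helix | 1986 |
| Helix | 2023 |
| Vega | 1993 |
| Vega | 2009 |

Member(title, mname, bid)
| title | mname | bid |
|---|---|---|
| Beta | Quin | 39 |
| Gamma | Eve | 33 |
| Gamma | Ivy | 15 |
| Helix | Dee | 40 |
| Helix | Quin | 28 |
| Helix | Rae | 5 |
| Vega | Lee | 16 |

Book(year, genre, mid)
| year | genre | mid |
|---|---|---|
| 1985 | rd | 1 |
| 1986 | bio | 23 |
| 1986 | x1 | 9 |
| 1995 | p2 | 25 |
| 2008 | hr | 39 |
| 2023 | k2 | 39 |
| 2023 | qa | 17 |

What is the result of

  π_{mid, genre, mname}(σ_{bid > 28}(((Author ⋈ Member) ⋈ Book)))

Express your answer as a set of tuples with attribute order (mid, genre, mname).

{(1, rd, Eve), (17, qa, Dee), (23, bio, Dee), (25, p2, Eve), (39, k2, Dee), (9, x1, Dee)}

Author ⋈ Member (natural join on title): {(Beta, 2000, Quin, 39), (Gamma, 1985, Eve, 33), (Gamma, 1985, Ivy, 15), (Gamma, 1995, Eve, 33), (Gamma, 1995, Ivy, 15), (Helix, 1986, Dee, 40), (Helix, 1986, Quin, 28), (Helix, 1986, Rae, 5), (Helix, 2023, Dee, 40), (Helix, 2023, Quin, 28), (Helix, 2023, Rae, 5), (Vega, 1993, Lee, 16), (Vega, 2009, Lee, 16)}
(Author ⋈ Member) ⋈ Book (natural join on year): {(Gamma, 1985, Eve, 33, rd, 1), (Gamma, 1985, Ivy, 15, rd, 1), (Gamma, 1995, Eve, 33, p2, 25), (Gamma, 1995, Ivy, 15, p2, 25), (Helix, 1986, Dee, 40, bio, 23), (Helix, 1986, Dee, 40, x1, 9), (Helix, 1986, Quin, 28, bio, 23), (Helix, 1986, Quin, 28, x1, 9), (Helix, 1986, Rae, 5, bio, 23), (Helix, 1986, Rae, 5, x1, 9), (Helix, 2023, Dee, 40, k2, 39), (Helix, 2023, Dee, 40, qa, 17), (Helix, 2023, Quin, 28, k2, 39), (Helix, 2023, Quin, 28, qa, 17), (Helix, 2023, Rae, 5, k2, 39), (Helix, 2023, Rae, 5, qa, 17)}
Selection bid > 28: {(Gamma, 1985, Eve, 33, rd, 1), (Gamma, 1995, Eve, 33, p2, 25), (Helix, 1986, Dee, 40, bio, 23), (Helix, 1986, Dee, 40, x1, 9), (Helix, 2023, Dee, 40, k2, 39), (Helix, 2023, Dee, 40, qa, 17)}
π[mid, genre, mname]: project onto (mid, genre, mname) → {(1, rd, Eve), (17, qa, Dee), (23, bio, Dee), (25, p2, Eve), (39, k2, Dee), (9, x1, Dee)}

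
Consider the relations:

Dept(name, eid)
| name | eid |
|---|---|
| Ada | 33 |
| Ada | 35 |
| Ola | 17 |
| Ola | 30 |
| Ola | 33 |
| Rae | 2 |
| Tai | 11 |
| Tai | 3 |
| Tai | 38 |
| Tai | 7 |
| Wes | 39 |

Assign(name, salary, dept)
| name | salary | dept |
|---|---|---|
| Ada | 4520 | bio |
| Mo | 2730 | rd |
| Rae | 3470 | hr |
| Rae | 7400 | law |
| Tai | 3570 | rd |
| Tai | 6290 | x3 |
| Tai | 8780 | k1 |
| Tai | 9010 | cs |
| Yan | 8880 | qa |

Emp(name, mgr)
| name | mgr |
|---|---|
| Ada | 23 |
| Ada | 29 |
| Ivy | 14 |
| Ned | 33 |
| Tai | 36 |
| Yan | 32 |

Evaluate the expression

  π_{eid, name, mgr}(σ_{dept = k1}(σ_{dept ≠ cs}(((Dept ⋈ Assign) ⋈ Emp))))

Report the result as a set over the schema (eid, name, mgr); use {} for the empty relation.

{(11, Tai, 36), (3, Tai, 36), (38, Tai, 36), (7, Tai, 36)}

Natural join on name: {(Ada, 33, 4520, bio), (Ada, 35, 4520, bio), (Rae, 2, 3470, hr), (Rae, 2, 7400, law), (Tai, 11, 3570, rd), (Tai, 11, 6290, x3), (Tai, 11, 8780, k1), (Tai, 11, 9010, cs), (Tai, 3, 3570, rd), (Tai, 3, 6290, x3), (Tai, 3, 8780, k1), (Tai, 3, 9010, cs), (Tai, 38, 3570, rd), (Tai, 38, 6290, x3), (Tai, 38, 8780, k1), (Tai, 38, 9010, cs), (Tai, 7, 3570, rd), (Tai, 7, 6290, x3), (Tai, 7, 8780, k1), (Tai, 7, 9010, cs)}
Natural join on name: {(Ada, 33, 4520, bio, 23), (Ada, 33, 4520, bio, 29), (Ada, 35, 4520, bio, 23), (Ada, 35, 4520, bio, 29), (Tai, 11, 3570, rd, 36), (Tai, 11, 6290, x3, 36), (Tai, 11, 8780, k1, 36), (Tai, 11, 9010, cs, 36), (Tai, 3, 3570, rd, 36), (Tai, 3, 6290, x3, 36), (Tai, 3, 8780, k1, 36), (Tai, 3, 9010, cs, 36), (Tai, 38, 3570, rd, 36), (Tai, 38, 6290, x3, 36), (Tai, 38, 8780, k1, 36), (Tai, 38, 9010, cs, 36), (Tai, 7, 3570, rd, 36), (Tai, 7, 6290, x3, 36), (Tai, 7, 8780, k1, 36), (Tai, 7, 9010, cs, 36)}
σ[dept ≠ cs]: keep tuples satisfying dept ≠ cs → {(Ada, 33, 4520, bio, 23), (Ada, 33, 4520, bio, 29), (Ada, 35, 4520, bio, 23), (Ada, 35, 4520, bio, 29), (Tai, 11, 3570, rd, 36), (Tai, 11, 6290, x3, 36), (Tai, 11, 8780, k1, 36), (Tai, 3, 3570, rd, 36), (Tai, 3, 6290, x3, 36), (Tai, 3, 8780, k1, 36), (Tai, 38, 3570, rd, 36), (Tai, 38, 6290, x3, 36), (Tai, 38, 8780, k1, 36), (Tai, 7, 3570, rd, 36), (Tai, 7, 6290, x3, 36), (Tai, 7, 8780, k1, 36)}
σ[dept = k1]: keep tuples satisfying dept = k1 → {(Tai, 11, 8780, k1, 36), (Tai, 3, 8780, k1, 36), (Tai, 38, 8780, k1, 36), (Tai, 7, 8780, k1, 36)}
π_{eid, name, mgr} gives {(11, Tai, 36), (3, Tai, 36), (38, Tai, 36), (7, Tai, 36)}.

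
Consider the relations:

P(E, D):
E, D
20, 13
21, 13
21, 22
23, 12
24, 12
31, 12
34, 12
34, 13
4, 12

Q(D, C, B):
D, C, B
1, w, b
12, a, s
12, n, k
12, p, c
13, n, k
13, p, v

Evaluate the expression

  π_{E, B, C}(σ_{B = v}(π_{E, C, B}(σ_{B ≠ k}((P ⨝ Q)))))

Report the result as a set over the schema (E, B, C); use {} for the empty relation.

{(20, v, p), (21, v, p), (34, v, p)}

P ⋈ Q (natural join on D): {(20, 13, n, k), (20, 13, p, v), (21, 13, n, k), (21, 13, p, v), (23, 12, a, s), (23, 12, n, k), (23, 12, p, c), (24, 12, a, s), (24, 12, n, k), (24, 12, p, c), (31, 12, a, s), (31, 12, n, k), (31, 12, p, c), (34, 12, a, s), (34, 12, n, k), (34, 12, p, c), (34, 13, n, k), (34, 13, p, v), (4, 12, a, s), (4, 12, n, k), (4, 12, p, c)}
Filtering on B ≠ k leaves {(20, 13, p, v), (21, 13, p, v), (23, 12, a, s), (23, 12, p, c), (24, 12, a, s), (24, 12, p, c), (31, 12, a, s), (31, 12, p, c), (34, 12, a, s), (34, 12, p, c), (34, 13, p, v), (4, 12, a, s), (4, 12, p, c)}.
Keep only column(s) E, C, B: {(20, p, v), (21, p, v), (23, a, s), (23, p, c), (24, a, s), (24, p, c), (31, a, s), (31, p, c), (34, a, s), (34, p, c), (34, p, v), (4, a, s), (4, p, c)}
Filtering on B = v leaves {(20, p, v), (21, p, v), (34, p, v)}.
Keep only column(s) E, B, C: {(20, v, p), (21, v, p), (34, v, p)}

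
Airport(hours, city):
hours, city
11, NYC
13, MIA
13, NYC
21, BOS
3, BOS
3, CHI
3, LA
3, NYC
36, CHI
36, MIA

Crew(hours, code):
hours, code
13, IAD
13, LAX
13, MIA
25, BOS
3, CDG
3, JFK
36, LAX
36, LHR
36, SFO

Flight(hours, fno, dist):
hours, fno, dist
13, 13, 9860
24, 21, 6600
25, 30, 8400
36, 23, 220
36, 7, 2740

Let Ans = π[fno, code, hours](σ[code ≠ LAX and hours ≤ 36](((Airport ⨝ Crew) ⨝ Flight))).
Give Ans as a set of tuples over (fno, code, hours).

{(13, IAD, 13), (13, MIA, 13), (23, LHR, 36), (23, SFO, 36), (7, LHR, 36), (7, SFO, 36)}

Airport ⋈ Crew (natural join on hours): {(13, MIA, IAD), (13, MIA, LAX), (13, MIA, MIA), (13, NYC, IAD), (13, NYC, LAX), (13, NYC, MIA), (3, BOS, CDG), (3, BOS, JFK), (3, CHI, CDG), (3, CHI, JFK), (3, LA, CDG), (3, LA, JFK), (3, NYC, CDG), (3, NYC, JFK), (36, CHI, LAX), (36, CHI, LHR), (36, CHI, SFO), (36, MIA, LAX), (36, MIA, LHR), (36, MIA, SFO)}
(Airport ⨝ Crew) ⋈ Flight (natural join on hours): {(13, MIA, IAD, 13, 9860), (13, MIA, LAX, 13, 9860), (13, MIA, MIA, 13, 9860), (13, NYC, IAD, 13, 9860), (13, NYC, LAX, 13, 9860), (13, NYC, MIA, 13, 9860), (36, CHI, LAX, 23, 220), (36, CHI, LAX, 7, 2740), (36, CHI, LHR, 23, 220), (36, CHI, LHR, 7, 2740), (36, CHI, SFO, 23, 220), (36, CHI, SFO, 7, 2740), (36, MIA, LAX, 23, 220), (36, MIA, LAX, 7, 2740), (36, MIA, LHR, 23, 220), (36, MIA, LHR, 7, 2740), (36, MIA, SFO, 23, 220), (36, MIA, SFO, 7, 2740)}
Selection code ≠ LAX and hours ≤ 36: {(13, MIA, IAD, 13, 9860), (13, MIA, MIA, 13, 9860), (13, NYC, IAD, 13, 9860), (13, NYC, MIA, 13, 9860), (36, CHI, LHR, 23, 220), (36, CHI, LHR, 7, 2740), (36, CHI, SFO, 23, 220), (36, CHI, SFO, 7, 2740), (36, MIA, LHR, 23, 220), (36, MIA, LHR, 7, 2740), (36, MIA, SFO, 23, 220), (36, MIA, SFO, 7, 2740)}
π[fno, code, hours]: project onto (fno, code, hours) (6 duplicate(s) eliminated) → {(13, IAD, 13), (13, MIA, 13), (23, LHR, 36), (23, SFO, 36), (7, LHR, 36), (7, SFO, 36)}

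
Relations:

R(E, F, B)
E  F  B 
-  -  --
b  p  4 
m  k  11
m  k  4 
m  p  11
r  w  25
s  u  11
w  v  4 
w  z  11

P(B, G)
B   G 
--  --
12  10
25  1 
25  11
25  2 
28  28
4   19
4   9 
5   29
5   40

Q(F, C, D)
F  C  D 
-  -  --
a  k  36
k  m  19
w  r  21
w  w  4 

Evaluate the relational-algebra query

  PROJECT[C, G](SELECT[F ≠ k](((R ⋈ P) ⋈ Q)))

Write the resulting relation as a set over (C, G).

{(r, 1), (r, 11), (r, 2), (w, 1), (w, 11), (w, 2)}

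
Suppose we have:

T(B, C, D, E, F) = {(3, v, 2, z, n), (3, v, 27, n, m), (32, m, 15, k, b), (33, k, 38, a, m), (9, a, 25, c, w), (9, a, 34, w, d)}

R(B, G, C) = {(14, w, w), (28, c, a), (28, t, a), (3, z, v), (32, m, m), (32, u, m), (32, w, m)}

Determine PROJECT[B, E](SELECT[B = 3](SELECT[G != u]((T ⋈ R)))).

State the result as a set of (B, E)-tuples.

{(3, n), (3, z)}

Natural join on B, C: {(3, v, 2, z, n, z), (3, v, 27, n, m, z), (32, m, 15, k, b, m), (32, m, 15, k, b, u), (32, m, 15, k, b, w)}
Selection G != u: {(3, v, 2, z, n, z), (3, v, 27, n, m, z), (32, m, 15, k, b, m), (32, m, 15, k, b, w)}
Selection B = 3: {(3, v, 2, z, n, z), (3, v, 27, n, m, z)}
π[B, E]: project onto (B, E) → {(3, n), (3, z)}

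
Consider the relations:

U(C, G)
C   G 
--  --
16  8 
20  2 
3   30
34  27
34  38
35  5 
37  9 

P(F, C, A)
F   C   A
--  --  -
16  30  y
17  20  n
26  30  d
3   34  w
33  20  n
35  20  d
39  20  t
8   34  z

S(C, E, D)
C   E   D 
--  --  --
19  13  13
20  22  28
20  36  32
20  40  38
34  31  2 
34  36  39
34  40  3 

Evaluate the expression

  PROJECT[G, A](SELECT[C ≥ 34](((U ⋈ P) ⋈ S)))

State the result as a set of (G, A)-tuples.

{(27, w), (27, z), (38, w), (38, z)}

Natural join on C: {(20, 2, 17, n), (20, 2, 33, n), (20, 2, 35, d), (20, 2, 39, t), (34, 27, 3, w), (34, 27, 8, z), (34, 38, 3, w), (34, 38, 8, z)}
Natural join on C: {(20, 2, 17, n, 22, 28), (20, 2, 17, n, 36, 32), (20, 2, 17, n, 40, 38), (20, 2, 33, n, 22, 28), (20, 2, 33, n, 36, 32), (20, 2, 33, n, 40, 38), (20, 2, 35, d, 22, 28), (20, 2, 35, d, 36, 32), (20, 2, 35, d, 40, 38), (20, 2, 39, t, 22, 28), (20, 2, 39, t, 36, 32), (20, 2, 39, t, 40, 38), (34, 27, 3, w, 31, 2), (34, 27, 3, w, 36, 39), (34, 27, 3, w, 40, 3), (34, 27, 8, z, 31, 2), (34, 27, 8, z, 36, 39), (34, 27, 8, z, 40, 3), (34, 38, 3, w, 31, 2), (34, 38, 3, w, 36, 39), (34, 38, 3, w, 40, 3), (34, 38, 8, z, 31, 2), (34, 38, 8, z, 36, 39), (34, 38, 8, z, 40, 3)}
σ[C ≥ 34]: keep tuples satisfying C ≥ 34 → {(34, 27, 3, w, 31, 2), (34, 27, 3, w, 36, 39), (34, 27, 3, w, 40, 3), (34, 27, 8, z, 31, 2), (34, 27, 8, z, 36, 39), (34, 27, 8, z, 40, 3), (34, 38, 3, w, 31, 2), (34, 38, 3, w, 36, 39), (34, 38, 3, w, 40, 3), (34, 38, 8, z, 31, 2), (34, 38, 8, z, 36, 39), (34, 38, 8, z, 40, 3)}
π[G, A]: project onto (G, A) (8 duplicate(s) eliminated) → {(27, w), (27, z), (38, w), (38, z)}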